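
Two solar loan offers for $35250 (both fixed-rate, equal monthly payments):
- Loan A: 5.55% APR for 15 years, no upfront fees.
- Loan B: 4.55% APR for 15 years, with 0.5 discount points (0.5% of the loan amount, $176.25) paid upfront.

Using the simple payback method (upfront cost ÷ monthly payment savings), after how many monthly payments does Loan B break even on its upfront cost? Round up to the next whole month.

Loan A: at 5.55% the monthly rate is 0.0046250, so the payment is 35,250 × 0.0046250 / (1 − 1.0046250^−180) = $288.96.
Loan B: at 4.55% the monthly rate is 0.0037917, so the payment is 35,250 × 0.0037917 / (1 − 1.0037917^−180) = $270.56.
Monthly savings = $288.96 − $270.56 = $18.40.
Break-even = $176.25 / $18.40 = 9.58 → 10 months.

10 months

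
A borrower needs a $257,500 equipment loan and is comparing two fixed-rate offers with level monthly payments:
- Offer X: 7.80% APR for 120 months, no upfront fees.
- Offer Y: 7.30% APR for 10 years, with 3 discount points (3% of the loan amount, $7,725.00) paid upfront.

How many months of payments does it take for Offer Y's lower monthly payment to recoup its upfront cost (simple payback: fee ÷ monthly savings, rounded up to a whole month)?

Offer X: at 7.80% the monthly rate is 0.0065000, so the payment is 257,500 × 0.0065000 / (1 − 1.0065000^−120) = $3,097.04.
Offer Y: monthly rate = 7.3%/12 = 0.0060833; payment = 257,500 × 0.0060833 / (1 − (1+0.0060833)^−120) = $3,029.76.
Monthly savings = $3,097.04 − $3,029.76 = $67.28.
Break-even = $7,725.00 / $67.28 = 114.82 → 115 months.

115 months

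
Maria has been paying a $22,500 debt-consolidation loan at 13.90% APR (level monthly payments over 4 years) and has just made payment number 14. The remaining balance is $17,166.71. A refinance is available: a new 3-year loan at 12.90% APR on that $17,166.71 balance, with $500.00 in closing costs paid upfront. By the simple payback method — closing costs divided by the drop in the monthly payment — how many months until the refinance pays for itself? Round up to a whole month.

14 months

Current payment = 22,500 × 13.9%/12 / (1 − (1+0.0115833)^−48) = $613.72.
Refinanced payment = 17,166.71 × 0.0107500 / (1 − (1+0.0107500)^−36) = $577.59.
Monthly savings = $613.72 − $577.59 = $36.13.
Break-even = $500.00 / $36.13 = 13.84 → 14 months.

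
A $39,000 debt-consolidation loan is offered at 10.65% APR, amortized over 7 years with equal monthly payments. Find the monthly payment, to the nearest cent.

$660.62

At 10.65% the monthly rate is 0.0088750, so the payment is 39,000 × 0.0088750 / (1 − 1.0088750^−84) = $660.62.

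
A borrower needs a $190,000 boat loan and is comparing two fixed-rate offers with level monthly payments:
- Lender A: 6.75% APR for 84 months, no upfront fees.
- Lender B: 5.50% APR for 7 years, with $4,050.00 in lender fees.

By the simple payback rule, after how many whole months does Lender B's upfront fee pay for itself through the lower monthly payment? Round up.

Lender A: at 6.75% the monthly rate is 0.0056250, so the payment is 190,000 × 0.0056250 / (1 − 1.0056250^−84) = $2,844.45.
Lender B: at 5.50% the monthly rate is 0.0045833, so the payment is 190,000 × 0.0045833 / (1 − 1.0045833^−84) = $2,730.31.
Monthly savings = $2,844.45 − $2,730.31 = $114.14.
Break-even = $4,050.00 / $114.14 = 35.48 → 36 months.

36 months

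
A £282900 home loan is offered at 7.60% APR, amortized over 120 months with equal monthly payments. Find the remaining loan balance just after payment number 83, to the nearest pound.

£110,941

With monthly rate i = 7.6%/12 = 0.0063333, the balance after k of n payments is P · [(1+i)^n − (1+i)^k] / [(1+i)^n − 1].
(1+0.0063333)^120 = 2.13315786 and (1+0.0063333)^83 = 1.68878452, so the balance is 282,900 × (2.13315786 − 1.68878452) / (2.13315786 − 1) = £110,940.61.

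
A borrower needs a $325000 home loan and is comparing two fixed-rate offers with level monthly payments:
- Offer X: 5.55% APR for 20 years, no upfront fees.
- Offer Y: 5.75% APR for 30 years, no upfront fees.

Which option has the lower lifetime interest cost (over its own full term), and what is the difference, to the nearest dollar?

Offer X: monthly rate = 5.55%/12 = 0.0046250; payment = 325,000 × 0.0046250 / (1 − (1+0.0046250)^−240) = $2,244.82.
Total interest on Offer X = 240 × $2,244.82 − $325,000 = $213,756.80.
Offer Y: monthly rate = 5.75%/12 = 0.0047917; payment = 325,000 × 0.0047917 / (1 − (1+0.0047917)^−360) = $1,896.61.
Total interest on Offer Y = 360 × $1,896.61 − $325,000 = $357,779.60.
Offer X is lower by $144,022.80.

Offer X by $144,023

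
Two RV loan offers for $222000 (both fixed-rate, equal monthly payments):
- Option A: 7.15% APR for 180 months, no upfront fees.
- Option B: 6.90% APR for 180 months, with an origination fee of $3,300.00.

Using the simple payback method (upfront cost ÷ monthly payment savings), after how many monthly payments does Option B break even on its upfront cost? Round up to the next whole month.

Option A: at 7.15% the monthly rate is 0.0059583, so the payment is 222,000 × 0.0059583 / (1 − 1.0059583^−180) = $2,014.06.
Option B: monthly rate = 6.9%/12 = 0.0057500; payment = 222,000 × 0.0057500 / (1 − (1+0.0057500)^−180) = $1,983.01.
Monthly savings = $2,014.06 − $1,983.01 = $31.05.
Break-even = $3,300.00 / $31.05 = 106.28 → 107 months.

107 months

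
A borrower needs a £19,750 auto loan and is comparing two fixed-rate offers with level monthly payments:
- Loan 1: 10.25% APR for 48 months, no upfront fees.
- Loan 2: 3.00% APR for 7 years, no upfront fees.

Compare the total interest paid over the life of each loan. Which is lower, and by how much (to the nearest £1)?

Loan 2 by £2,237

Loan 1: at 10.25% the monthly rate is 0.0085417, so the payment is 19,750 × 0.0085417 / (1 − 1.0085417^−48) = £503.29.
Total interest on Loan 1 = 48 × £503.29 − £19,750 = £4,407.92.
Loan 2: at 3.00% the monthly rate is 0.0025000, so the payment is 19,750 × 0.0025000 / (1 − 1.0025000^−84) = £260.96.
Total interest on Loan 2 = 84 × £260.96 − £19,750 = £2,170.64.
Loan 2 is lower by £2,237.28.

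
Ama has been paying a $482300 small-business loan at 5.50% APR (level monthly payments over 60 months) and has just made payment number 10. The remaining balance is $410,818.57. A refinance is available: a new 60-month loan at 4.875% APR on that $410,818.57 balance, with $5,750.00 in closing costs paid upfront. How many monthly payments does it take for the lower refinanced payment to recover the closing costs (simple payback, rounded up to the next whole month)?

Current payment = 482,300 × 5.5%/12 / (1 − (1+0.0045833)^−60) = $9,212.49.
Refinanced payment = 410,818.57 × 0.0040625 / (1 − (1+0.0040625)^−60) = $7,729.15.
Monthly savings = $9,212.49 − $7,729.15 = $1,483.34.
Break-even = $5,750.00 / $1,483.34 = 3.88 → 4 months.

4 months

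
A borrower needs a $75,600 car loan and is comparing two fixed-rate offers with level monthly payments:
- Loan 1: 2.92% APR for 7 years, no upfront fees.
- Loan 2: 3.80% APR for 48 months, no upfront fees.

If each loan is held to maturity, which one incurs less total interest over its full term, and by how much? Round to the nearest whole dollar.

Loan 1: at 2.92% the monthly rate is 0.0024333, so the payment is 75,600 × 0.0024333 / (1 − 1.0024333^−84) = $996.20.
Total interest on Loan 1 = 84 × $996.20 − $75,600 = $8,080.80.
Loan 2: monthly rate = 3.8%/12 = 0.0031667; payment = 75,600 × 0.0031667 / (1 − (1+0.0031667)^−48) = $1,700.22.
Total interest on Loan 2 = 48 × $1,700.22 − $75,600 = $6,010.56.
Loan 2 is lower by $2,070.24.

Loan 2 by $2,070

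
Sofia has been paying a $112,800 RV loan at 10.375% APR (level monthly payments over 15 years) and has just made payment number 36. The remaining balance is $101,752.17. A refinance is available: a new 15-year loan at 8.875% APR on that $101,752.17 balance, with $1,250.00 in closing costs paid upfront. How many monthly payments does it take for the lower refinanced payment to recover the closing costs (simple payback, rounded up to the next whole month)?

6 months

Current payment = 112,800 × 10.375%/12 / (1 − (1+0.0086458)^−180) = $1,238.16.
Refinanced payment = 101,752.17 × 0.0073958 / (1 − (1+0.0073958)^−180) = $1,024.49.
Monthly savings = $1,238.16 − $1,024.49 = $213.67.
Break-even = $1,250.00 / $213.67 = 5.85 → 6 months.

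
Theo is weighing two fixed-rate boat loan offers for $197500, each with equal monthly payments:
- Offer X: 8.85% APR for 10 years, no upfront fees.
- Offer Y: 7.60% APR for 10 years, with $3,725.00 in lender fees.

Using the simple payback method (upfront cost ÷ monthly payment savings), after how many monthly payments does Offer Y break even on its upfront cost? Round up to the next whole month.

29 months

Offer X: monthly rate = 8.85%/12 = 0.0073750; payment = 197,500 × 0.0073750 / (1 − (1+0.0073750)^−120) = $2,485.84.
Offer Y: at 7.60% the monthly rate is 0.0063333, so the payment is 197,500 × 0.0063333 / (1 − 1.0063333^−120) = $2,354.68.
Monthly savings = $2,485.84 − $2,354.68 = $131.16.
Break-even = $3,725.00 / $131.16 = 28.40 → 29 months.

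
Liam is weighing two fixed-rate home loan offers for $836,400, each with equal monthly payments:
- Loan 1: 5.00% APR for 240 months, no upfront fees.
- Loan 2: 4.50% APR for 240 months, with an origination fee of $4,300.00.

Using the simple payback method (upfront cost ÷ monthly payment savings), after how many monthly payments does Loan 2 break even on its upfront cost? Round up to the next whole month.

Loan 1: at 5.00% the monthly rate is 0.0041667, so the payment is 836,400 × 0.0041667 / (1 − 1.0041667^−240) = $5,519.87.
Loan 2: monthly rate = 4.5%/12 = 0.0037500; payment = 836,400 × 0.0037500 / (1 − (1+0.0037500)^−240) = $5,291.48.
Monthly savings = $5,519.87 − $5,291.48 = $228.39.
Break-even = $4,300.00 / $228.39 = 18.83 → 19 months.

19 months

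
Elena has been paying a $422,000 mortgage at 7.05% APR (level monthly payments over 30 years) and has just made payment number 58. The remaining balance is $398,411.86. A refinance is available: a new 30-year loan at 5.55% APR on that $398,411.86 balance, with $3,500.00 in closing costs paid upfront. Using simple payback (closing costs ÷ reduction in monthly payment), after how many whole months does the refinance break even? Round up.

Current payment = 422,000 × 7.05%/12 / (1 − (1+0.0058750)^−360) = $2,821.76.
Refinanced payment = 398,411.86 × 0.0046250 / (1 − (1+0.0046250)^−360) = $2,274.65.
Monthly savings = $2,821.76 − $2,274.65 = $547.11.
Break-even = $3,500.00 / $547.11 = 6.40 → 7 months.

7 months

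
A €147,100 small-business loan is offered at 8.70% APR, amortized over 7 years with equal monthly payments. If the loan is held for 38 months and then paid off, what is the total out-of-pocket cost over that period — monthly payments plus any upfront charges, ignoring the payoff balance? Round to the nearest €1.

€89,086

At 8.70% the monthly rate is 0.0072500, so the payment is 147,100 × 0.0072500 / (1 − 1.0072500^−84) = €2,344.37.
Total outlay = 38 × €2,344.37 = €89,086.06.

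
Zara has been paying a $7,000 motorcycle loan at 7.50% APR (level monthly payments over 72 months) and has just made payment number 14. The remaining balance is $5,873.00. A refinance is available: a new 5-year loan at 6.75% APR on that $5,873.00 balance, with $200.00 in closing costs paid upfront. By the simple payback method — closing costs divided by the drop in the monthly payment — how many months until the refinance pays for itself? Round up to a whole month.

Current payment = 7,000 × 7.5%/12 / (1 − (1+0.0062500)^−72) = $121.03.
Refinanced payment = 5,873.00 × 0.0056250 / (1 − (1+0.0056250)^−60) = $115.60.
Monthly savings = $121.03 − $115.60 = $5.43.
Break-even = $200.00 / $5.43 = 36.83 → 37 months.

37 months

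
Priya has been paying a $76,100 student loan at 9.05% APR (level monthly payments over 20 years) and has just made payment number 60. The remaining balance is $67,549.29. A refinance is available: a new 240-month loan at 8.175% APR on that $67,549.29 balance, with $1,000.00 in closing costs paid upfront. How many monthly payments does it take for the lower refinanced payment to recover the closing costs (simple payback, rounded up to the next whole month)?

Current payment = 76,100 × 9.05%/12 / (1 − (1+0.0075417)^−240) = $687.14.
Refinanced payment = 67,549.29 × 0.0068125 / (1 − (1+0.0068125)^−240) = $572.39.
Monthly savings = $687.14 − $572.39 = $114.75.
Break-even = $1,000.00 / $114.75 = 8.71 → 9 months.

9 months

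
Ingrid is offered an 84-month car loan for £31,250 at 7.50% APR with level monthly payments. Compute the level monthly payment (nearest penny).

Monthly rate = 7.5%/12 = 0.0062500; payment = 31,250 × 0.0062500 / (1 − (1+0.0062500)^−84) = £479.32.

£479.32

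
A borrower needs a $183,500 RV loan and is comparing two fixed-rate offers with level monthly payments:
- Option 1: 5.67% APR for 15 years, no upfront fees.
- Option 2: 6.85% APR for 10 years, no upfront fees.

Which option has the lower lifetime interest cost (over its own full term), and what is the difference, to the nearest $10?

Option 2 by $18,900

Option 1: at 5.67% the monthly rate is 0.0047250, so the payment is 183,500 × 0.0047250 / (1 − 1.0047250^−180) = $1,515.95.
Total interest on Option 1 = 180 × $1,515.95 − $183,500 = $89,371.00.
Option 2: at 6.85% the monthly rate is 0.0057083, so the payment is 183,500 × 0.0057083 / (1 − 1.0057083^−120) = $2,116.43.
Total interest on Option 2 = 120 × $2,116.43 − $183,500 = $70,471.60.
Option 2 is lower by $18,899.40.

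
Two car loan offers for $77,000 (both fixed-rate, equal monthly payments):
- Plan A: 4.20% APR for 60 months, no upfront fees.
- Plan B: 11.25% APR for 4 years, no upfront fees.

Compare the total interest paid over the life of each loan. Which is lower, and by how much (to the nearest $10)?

Plan A: monthly rate = 4.2%/12 = 0.0035000; payment = 77,000 × 0.0035000 / (1 − (1+0.0035000)^−60) = $1,425.03.
Total interest on Plan A = 60 × $1,425.03 − $77,000 = $8,501.80.
Plan B: monthly rate = 11.25%/12 = 0.0093750; payment = 77,000 × 0.0093750 / (1 − (1+0.0093750)^−48) = $1,999.47.
Total interest on Plan B = 48 × $1,999.47 − $77,000 = $18,974.56.
Plan A is lower by $10,472.76.

Plan A by $10,470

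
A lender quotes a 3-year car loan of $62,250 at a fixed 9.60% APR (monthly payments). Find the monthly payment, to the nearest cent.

$1,996.96

Monthly rate = 9.6%/12 = 0.0080000; payment = 62,250 × 0.0080000 / (1 − (1+0.0080000)^−36) = $1,996.96.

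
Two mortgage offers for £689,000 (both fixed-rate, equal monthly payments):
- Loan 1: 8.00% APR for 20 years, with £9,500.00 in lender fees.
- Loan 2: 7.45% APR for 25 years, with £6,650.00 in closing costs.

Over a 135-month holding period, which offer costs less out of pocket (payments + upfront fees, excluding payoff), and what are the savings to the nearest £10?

Loan 2 by £96,510

Loan 1: monthly rate = 8%/12 = 0.0066667; payment = 689,000 × 0.0066667 / (1 − (1+0.0066667)^−240) = £5,763.07.
Loan 2: at 7.45% the monthly rate is 0.0062083, so the payment is 689,000 × 0.0062083 / (1 − 1.0062083^−300) = £5,069.26.
Over 135 months: Loan 1 costs 135 × £5,763.07 + £9,500.00 = £787,514.45; Loan 2 costs 135 × £5,069.26 + £6,650.00 = £691,000.10.
Loan 2 is cheaper by £787,514.45 − £691,000.10 = £96,514.35.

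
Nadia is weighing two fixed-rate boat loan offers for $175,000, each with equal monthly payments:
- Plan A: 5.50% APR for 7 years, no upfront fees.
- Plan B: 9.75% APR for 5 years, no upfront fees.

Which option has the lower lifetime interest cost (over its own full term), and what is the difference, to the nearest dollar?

Plan A by $10,565

Plan A: at 5.50% the monthly rate is 0.0045833, so the payment is 175,000 × 0.0045833 / (1 − 1.0045833^−84) = $2,514.76.
Total interest on Plan A = 84 × $2,514.76 − $175,000 = $36,239.84.
Plan B: at 9.75% the monthly rate is 0.0081250, so the payment is 175,000 × 0.0081250 / (1 − 1.0081250^−60) = $3,696.74.
Total interest on Plan B = 60 × $3,696.74 − $175,000 = $46,804.40.
Plan A is lower by $10,564.56.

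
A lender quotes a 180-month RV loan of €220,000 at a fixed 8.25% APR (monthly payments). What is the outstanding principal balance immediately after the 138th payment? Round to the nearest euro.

€77,630

With monthly rate i = 8.25%/12 = 0.0068750, the balance after k of n payments is P · [(1+i)^n − (1+i)^k] / [(1+i)^n − 1].
(1+0.0068750)^180 = 3.43241979 and (1+0.0068750)^138 = 2.57410923, so the balance is 220,000 × (3.43241979 − 2.57410923) / (3.43241979 − 1) = €77,629.83.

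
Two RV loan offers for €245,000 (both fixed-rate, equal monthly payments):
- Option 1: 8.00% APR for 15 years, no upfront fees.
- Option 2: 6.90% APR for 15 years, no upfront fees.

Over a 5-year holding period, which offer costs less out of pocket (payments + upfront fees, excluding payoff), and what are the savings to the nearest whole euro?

Option 2 by €9,174

Option 1: at 8.00% the monthly rate is 0.0066667, so the payment is 245,000 × 0.0066667 / (1 − 1.0066667^−180) = €2,341.35.
Option 2: at 6.90% the monthly rate is 0.0057500, so the payment is 245,000 × 0.0057500 / (1 − 1.0057500^−180) = €2,188.45.
Over 60 months: Option 1 costs 60 × €2,341.35 = €140,481.00; Option 2 costs 60 × €2,188.45 = €131,307.00.
Option 2 is cheaper by €140,481.00 − €131,307.00 = €9,174.00.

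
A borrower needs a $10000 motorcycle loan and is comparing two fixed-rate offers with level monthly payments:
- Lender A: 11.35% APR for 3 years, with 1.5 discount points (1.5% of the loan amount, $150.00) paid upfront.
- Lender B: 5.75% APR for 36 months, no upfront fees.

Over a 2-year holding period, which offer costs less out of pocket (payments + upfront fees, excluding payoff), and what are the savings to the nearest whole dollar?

Lender B by $773

Lender A: at 11.35% the monthly rate is 0.0094583, so the payment is 10,000 × 0.0094583 / (1 − 1.0094583^−36) = $329.05.
Lender B: monthly rate = 5.75%/12 = 0.0047917; payment = 10,000 × 0.0047917 / (1 − (1+0.0047917)^−36) = $303.09.
Over 24 months: Lender A costs 24 × $329.05 + $150.00 = $8,047.20; Lender B costs 24 × $303.09 = $7,274.16.
Lender B is cheaper by $8,047.20 − $7,274.16 = $773.04.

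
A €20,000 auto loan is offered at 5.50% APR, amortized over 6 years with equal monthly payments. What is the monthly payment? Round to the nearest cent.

At 5.50% the monthly rate is 0.0045833, so the payment is 20,000 × 0.0045833 / (1 − 1.0045833^−72) = €326.76.

€326.76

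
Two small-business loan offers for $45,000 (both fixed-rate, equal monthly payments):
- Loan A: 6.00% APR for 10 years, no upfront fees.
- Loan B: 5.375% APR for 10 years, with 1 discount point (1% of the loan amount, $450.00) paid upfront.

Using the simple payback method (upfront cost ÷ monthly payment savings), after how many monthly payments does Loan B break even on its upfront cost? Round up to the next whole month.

33 months

Loan A: at 6.00% the monthly rate is 0.0050000, so the payment is 45,000 × 0.0050000 / (1 − 1.0050000^−120) = $499.59.
Loan B: monthly rate = 5.375%/12 = 0.0044792; payment = 45,000 × 0.0044792 / (1 − (1+0.0044792)^−120) = $485.59.
Monthly savings = $499.59 − $485.59 = $14.00.
Break-even = $450.00 / $14.00 = 32.14 → 33 months.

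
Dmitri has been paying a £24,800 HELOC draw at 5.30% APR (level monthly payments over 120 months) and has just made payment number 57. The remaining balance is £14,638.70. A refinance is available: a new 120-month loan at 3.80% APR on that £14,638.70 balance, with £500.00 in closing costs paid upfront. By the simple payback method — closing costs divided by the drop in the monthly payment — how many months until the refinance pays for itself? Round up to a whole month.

Current payment = 24,800 × 5.3%/12 / (1 − (1+0.0044167)^−120) = £266.69.
Refinanced payment = 14,638.70 × 0.0031667 / (1 − (1+0.0031667)^−120) = £146.82.
Monthly savings = £266.69 − £146.82 = £119.87.
Break-even = £500.00 / £119.87 = 4.17 → 5 months.

5 months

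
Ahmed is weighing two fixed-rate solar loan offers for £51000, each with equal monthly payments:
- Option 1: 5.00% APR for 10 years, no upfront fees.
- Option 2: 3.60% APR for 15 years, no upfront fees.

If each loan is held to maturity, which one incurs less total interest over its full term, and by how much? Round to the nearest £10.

Option 1: at 5.00% the monthly rate is 0.0041667, so the payment is 51,000 × 0.0041667 / (1 − 1.0041667^−120) = £540.93.
Total interest on Option 1 = 120 × £540.93 − £51,000 = £13,911.60.
Option 2: monthly rate = 3.6%/12 = 0.0030000; payment = 51,000 × 0.0030000 / (1 − (1+0.0030000)^−180) = £367.10.
Total interest on Option 2 = 180 × £367.10 − £51,000 = £15,078.00.
Option 1 is lower by £1,166.40.

Option 1 by £1,170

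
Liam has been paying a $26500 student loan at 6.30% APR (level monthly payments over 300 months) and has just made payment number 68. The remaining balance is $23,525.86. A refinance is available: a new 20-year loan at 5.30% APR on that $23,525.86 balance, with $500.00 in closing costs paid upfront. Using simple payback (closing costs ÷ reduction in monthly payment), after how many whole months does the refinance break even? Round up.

Current payment = 26,500 × 6.3%/12 / (1 − (1+0.0052500)^−300) = $175.63.
Refinanced payment = 23,525.86 × 0.0044167 / (1 − (1+0.0044167)^−240) = $159.19.
Monthly savings = $175.63 − $159.19 = $16.44.
Break-even = $500.00 / $16.44 = 30.41 → 31 months.

31 months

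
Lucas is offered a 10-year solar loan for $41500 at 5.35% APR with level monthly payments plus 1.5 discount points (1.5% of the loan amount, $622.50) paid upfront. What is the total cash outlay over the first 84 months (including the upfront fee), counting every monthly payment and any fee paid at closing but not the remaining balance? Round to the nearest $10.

$38,200

At 5.35% the monthly rate is 0.0044583, so the payment is 41,500 × 0.0044583 / (1 − 1.0044583^−120) = $447.31.
Total outlay = 84 × $447.31 + $622.50 = $38,196.54.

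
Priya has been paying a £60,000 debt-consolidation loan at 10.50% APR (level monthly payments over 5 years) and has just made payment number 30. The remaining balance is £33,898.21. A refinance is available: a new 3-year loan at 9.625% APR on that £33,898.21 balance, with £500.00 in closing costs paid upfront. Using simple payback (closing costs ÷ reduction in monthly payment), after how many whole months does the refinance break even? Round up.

3 months

Current payment = 60,000 × 10.5%/12 / (1 − (1+0.0087500)^−60) = £1,289.63.
Refinanced payment = 33,898.21 × 0.0080208 / (1 − (1+0.0080208)^−36) = £1,087.84.
Monthly savings = £1,289.63 − £1,087.84 = £201.79.
Break-even = £500.00 / £201.79 = 2.48 → 3 months.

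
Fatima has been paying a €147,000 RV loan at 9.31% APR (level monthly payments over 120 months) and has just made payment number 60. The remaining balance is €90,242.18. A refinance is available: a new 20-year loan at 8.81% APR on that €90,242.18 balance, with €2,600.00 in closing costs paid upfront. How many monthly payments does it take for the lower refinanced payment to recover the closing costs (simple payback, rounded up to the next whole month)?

3 months

Current payment = 147,000 × 9.31%/12 / (1 − (1+0.0077583)^−120) = €1,886.89.
Refinanced payment = 90,242.18 × 0.0073417 / (1 − (1+0.0073417)^−240) = €800.94.
Monthly savings = €1,886.89 − €800.94 = €1,085.95.
Break-even = €2,600.00 / €1,085.95 = 2.39 → 3 months.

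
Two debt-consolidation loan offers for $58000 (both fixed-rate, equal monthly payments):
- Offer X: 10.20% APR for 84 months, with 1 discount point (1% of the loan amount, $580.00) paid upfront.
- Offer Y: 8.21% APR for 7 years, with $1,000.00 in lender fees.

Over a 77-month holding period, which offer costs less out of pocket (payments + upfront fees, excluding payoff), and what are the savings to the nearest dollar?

Offer Y by $4,107

Offer X: monthly rate = 10.2%/12 = 0.0085000; payment = 58,000 × 0.0085000 / (1 − (1+0.0085000)^−84) = $968.87.
Offer Y: monthly rate = 8.21%/12 = 0.0068417; payment = 58,000 × 0.0068417 / (1 − (1+0.0068417)^−84) = $910.08.
Over 77 months: Offer X costs 77 × $968.87 + $580.00 = $75,182.99; Offer Y costs 77 × $910.08 + $1,000.00 = $71,076.16.
Offer Y is cheaper by $75,182.99 − $71,076.16 = $4,106.83.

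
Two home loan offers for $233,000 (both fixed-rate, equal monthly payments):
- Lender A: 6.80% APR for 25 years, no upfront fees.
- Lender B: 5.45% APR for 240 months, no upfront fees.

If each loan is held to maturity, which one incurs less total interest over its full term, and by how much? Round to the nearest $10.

Lender A: at 6.80% the monthly rate is 0.0056667, so the payment is 233,000 × 0.0056667 / (1 − 1.0056667^−300) = $1,617.19.
Total interest on Lender A = 300 × $1,617.19 − $233,000 = $252,157.00.
Lender B: at 5.45% the monthly rate is 0.0045417, so the payment is 233,000 × 0.0045417 / (1 − 1.0045417^−240) = $1,596.20.
Total interest on Lender B = 240 × $1,596.20 − $233,000 = $150,088.00.
Lender B is lower by $102,069.00.

Lender B by $102,070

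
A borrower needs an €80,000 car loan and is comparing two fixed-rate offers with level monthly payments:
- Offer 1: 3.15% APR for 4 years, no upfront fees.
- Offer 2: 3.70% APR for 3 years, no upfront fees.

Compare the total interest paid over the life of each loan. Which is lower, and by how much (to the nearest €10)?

Offer 2 by €610

Offer 1: monthly rate = 3.15%/12 = 0.0026250; payment = 80,000 × 0.0026250 / (1 − (1+0.0026250)^−48) = €1,776.05.
Total interest on Offer 1 = 48 × €1,776.05 − €80,000 = €5,250.40.
Offer 2: monthly rate = 3.7%/12 = 0.0030833; payment = 80,000 × 0.0030833 / (1 − (1+0.0030833)^−36) = €2,351.26.
Total interest on Offer 2 = 36 × €2,351.26 − €80,000 = €4,645.36.
Offer 2 is lower by €605.04.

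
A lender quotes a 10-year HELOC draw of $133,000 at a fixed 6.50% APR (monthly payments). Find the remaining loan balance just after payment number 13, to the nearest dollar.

$122,393

With monthly rate i = 6.5%/12 = 0.0054167, the balance after k of n payments is P · [(1+i)^n − (1+i)^k] / [(1+i)^n − 1].
(1+0.0054167)^120 = 1.91218375 and (1+0.0054167)^13 = 1.07275128, so the balance is 133,000 × (1.91218375 − 1.07275128) / (1.91218375 − 1) = $122,392.58.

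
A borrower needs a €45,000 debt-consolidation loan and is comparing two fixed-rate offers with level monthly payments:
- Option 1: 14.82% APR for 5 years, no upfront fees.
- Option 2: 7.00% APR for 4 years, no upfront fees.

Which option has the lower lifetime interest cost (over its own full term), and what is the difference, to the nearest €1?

Option 1: monthly rate = 14.82%/12 = 0.0123500; payment = 45,000 × 0.0123500 / (1 − (1+0.0123500)^−60) = €1,066.30.
Total interest on Option 1 = 60 × €1,066.30 − €45,000 = €18,978.00.
Option 2: monthly rate = 7%/12 = 0.0058333; payment = 45,000 × 0.0058333 / (1 − (1+0.0058333)^−48) = €1,077.58.
Total interest on Option 2 = 48 × €1,077.58 − €45,000 = €6,723.84.
Option 2 is lower by €12,254.16.

Option 2 by €12,254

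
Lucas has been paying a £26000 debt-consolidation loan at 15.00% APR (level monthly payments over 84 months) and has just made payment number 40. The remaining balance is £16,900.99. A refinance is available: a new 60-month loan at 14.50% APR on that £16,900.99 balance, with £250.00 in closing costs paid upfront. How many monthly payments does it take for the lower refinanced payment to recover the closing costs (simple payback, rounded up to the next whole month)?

Current payment = 26,000 × 15%/12 / (1 − (1+0.0125000)^−84) = £501.72.
Refinanced payment = 16,900.99 × 0.0120833 / (1 − (1+0.0120833)^−60) = £397.65.
Monthly savings = £501.72 − £397.65 = £104.07.
Break-even = £250.00 / £104.07 = 2.40 → 3 months.

3 months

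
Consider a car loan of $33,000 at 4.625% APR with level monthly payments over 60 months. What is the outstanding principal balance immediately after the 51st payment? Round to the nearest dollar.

$5,448

With monthly rate i = 4.625%/12 = 0.0038542, the balance after k of n payments is P · [(1+i)^n − (1+i)^k] / [(1+i)^n − 1].
(1+0.0038542)^60 = 1.25961423 and (1+0.0038542)^51 = 1.21675159, so the balance is 33,000 × (1.25961423 − 1.21675159) / (1.25961423 − 1) = $5,448.34.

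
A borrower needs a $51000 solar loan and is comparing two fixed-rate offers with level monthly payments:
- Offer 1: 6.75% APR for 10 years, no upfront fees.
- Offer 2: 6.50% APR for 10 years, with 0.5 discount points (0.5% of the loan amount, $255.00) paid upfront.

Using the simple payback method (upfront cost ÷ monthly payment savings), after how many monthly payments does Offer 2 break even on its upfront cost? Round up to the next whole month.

Offer 1: monthly rate = 6.75%/12 = 0.0056250; payment = 51,000 × 0.0056250 / (1 − (1+0.0056250)^−120) = $585.60.
Offer 2: monthly rate = 6.5%/12 = 0.0054167; payment = 51,000 × 0.0054167 / (1 − (1+0.0054167)^−120) = $579.09.
Monthly savings = $585.60 − $579.09 = $6.51.
Break-even = $255.00 / $6.51 = 39.17 → 40 months.

40 months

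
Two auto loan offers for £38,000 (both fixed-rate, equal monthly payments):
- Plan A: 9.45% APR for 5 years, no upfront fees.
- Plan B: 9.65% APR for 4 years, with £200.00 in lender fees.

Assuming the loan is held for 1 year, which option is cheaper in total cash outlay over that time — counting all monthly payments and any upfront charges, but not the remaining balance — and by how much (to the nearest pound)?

Plan A by £2,123

Plan A: at 9.45% the monthly rate is 0.0078750, so the payment is 38,000 × 0.0078750 / (1 − 1.0078750^−60) = £797.14.
Plan B: at 9.65% the monthly rate is 0.0080417, so the payment is 38,000 × 0.0080417 / (1 − 1.0080417^−48) = £957.40.
Over 12 months: Plan A costs 12 × £797.14 = £9,565.68; Plan B costs 12 × £957.40 + £200.00 = £11,688.80.
Plan A is cheaper by £11,688.80 − £9,565.68 = £2,123.12.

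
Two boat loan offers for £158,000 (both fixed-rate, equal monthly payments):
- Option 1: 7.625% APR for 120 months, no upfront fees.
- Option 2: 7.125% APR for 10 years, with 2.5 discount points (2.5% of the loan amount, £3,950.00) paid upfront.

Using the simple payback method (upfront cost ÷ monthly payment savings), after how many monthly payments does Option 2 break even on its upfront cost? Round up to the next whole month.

Option 1: at 7.625% the monthly rate is 0.0063542, so the payment is 158,000 × 0.0063542 / (1 − 1.0063542^−120) = £1,885.81.
Option 2: at 7.125% the monthly rate is 0.0059375, so the payment is 158,000 × 0.0059375 / (1 − 1.0059375^−120) = £1,844.71.
Monthly savings = £1,885.81 − £1,844.71 = £41.10.
Break-even = £3,950.00 / £41.10 = 96.11 → 97 months.

97 months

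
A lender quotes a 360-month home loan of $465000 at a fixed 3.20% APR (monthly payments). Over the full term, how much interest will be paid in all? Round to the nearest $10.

At 3.20% the monthly rate is 0.0026667, so the payment is 465,000 × 0.0026667 / (1 − 1.0026667^−360) = $2,010.97.
Total paid = 360 × $2,010.97 = $723,949.20; interest = $723,949.20 − $465,000 = $258,949.20.

$258,950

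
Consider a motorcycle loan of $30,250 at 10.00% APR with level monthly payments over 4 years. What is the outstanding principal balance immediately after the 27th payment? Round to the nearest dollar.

$14,725

With monthly rate i = 10%/12 = 0.0083333, the balance after k of n payments is P · [(1+i)^n − (1+i)^k] / [(1+i)^n − 1].
(1+0.0083333)^48 = 1.48935410 and (1+0.0083333)^27 = 1.25115569, so the balance is 30,250 × (1.48935410 − 1.25115569) / (1.48935410 − 1) = $14,724.52.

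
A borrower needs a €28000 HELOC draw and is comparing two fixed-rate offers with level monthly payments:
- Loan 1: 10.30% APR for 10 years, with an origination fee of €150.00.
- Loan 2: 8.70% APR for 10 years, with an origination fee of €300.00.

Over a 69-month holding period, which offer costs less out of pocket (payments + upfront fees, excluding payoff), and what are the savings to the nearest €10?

Loan 1: at 10.30% the monthly rate is 0.0085833, so the payment is 28,000 × 0.0085833 / (1 − 1.0085833^−120) = €374.69.
Loan 2: monthly rate = 8.7%/12 = 0.0072500; payment = 28,000 × 0.0072500 / (1 − (1+0.0072500)^−120) = €350.16.
Over 69 months: Loan 1 costs 69 × €374.69 + €150.00 = €26,003.61; Loan 2 costs 69 × €350.16 + €300.00 = €24,461.04.
Loan 2 is cheaper by €26,003.61 − €24,461.04 = €1,542.57.

Loan 2 by €1,540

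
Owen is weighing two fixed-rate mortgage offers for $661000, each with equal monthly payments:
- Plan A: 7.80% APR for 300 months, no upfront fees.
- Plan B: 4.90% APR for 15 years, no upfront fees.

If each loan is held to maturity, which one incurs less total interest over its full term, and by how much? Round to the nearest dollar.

Plan A: at 7.80% the monthly rate is 0.0065000, so the payment is 661,000 × 0.0065000 / (1 − 1.0065000^−300) = $5,014.44.
Total interest on Plan A = 300 × $5,014.44 − $661,000 = $843,332.00.
Plan B: monthly rate = 4.9%/12 = 0.0040833; payment = 661,000 × 0.0040833 / (1 − (1+0.0040833)^−180) = $5,192.78.
Total interest on Plan B = 180 × $5,192.78 − $661,000 = $273,700.40.
Plan B is lower by $569,631.60.

Plan B by $569,632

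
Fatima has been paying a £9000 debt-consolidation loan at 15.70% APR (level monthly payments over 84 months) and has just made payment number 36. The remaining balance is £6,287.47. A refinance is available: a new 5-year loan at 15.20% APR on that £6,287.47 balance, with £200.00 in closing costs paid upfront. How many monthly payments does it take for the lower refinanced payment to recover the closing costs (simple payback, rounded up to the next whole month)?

8 months

Current payment = 9,000 × 15.7%/12 / (1 − (1+0.0130833)^−84) = £177.22.
Refinanced payment = 6,287.47 × 0.0126667 / (1 − (1+0.0126667)^−60) = £150.24.
Monthly savings = £177.22 − £150.24 = £26.98.
Break-even = £200.00 / £26.98 = 7.41 → 8 months.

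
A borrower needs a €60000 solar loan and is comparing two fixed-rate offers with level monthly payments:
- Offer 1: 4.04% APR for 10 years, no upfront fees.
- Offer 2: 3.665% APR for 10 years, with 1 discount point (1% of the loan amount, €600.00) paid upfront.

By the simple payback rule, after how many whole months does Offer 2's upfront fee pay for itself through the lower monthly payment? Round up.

Offer 1: monthly rate = 4.04%/12 = 0.0033667; payment = 60,000 × 0.0033667 / (1 − (1+0.0033667)^−120) = €608.61.
Offer 2: at 3.665% the monthly rate is 0.0030542, so the payment is 60,000 × 0.0030542 / (1 − 1.0030542^−120) = €597.96.
Monthly savings = €608.61 − €597.96 = €10.65.
Break-even = €600.00 / €10.65 = 56.34 → 57 months.

57 months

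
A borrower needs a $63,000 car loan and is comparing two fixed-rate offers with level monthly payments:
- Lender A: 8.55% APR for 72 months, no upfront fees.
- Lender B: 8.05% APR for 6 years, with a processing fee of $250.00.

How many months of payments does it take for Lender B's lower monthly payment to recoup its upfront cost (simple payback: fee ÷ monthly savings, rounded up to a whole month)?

Lender A: monthly rate = 8.55%/12 = 0.0071250; payment = 63,000 × 0.0071250 / (1 − (1+0.0071250)^−72) = $1,121.59.
Lender B: at 8.05% the monthly rate is 0.0067083, so the payment is 63,000 × 0.0067083 / (1 − 1.0067083^−72) = $1,106.13.
Monthly savings = $1,121.59 − $1,106.13 = $15.46.
Break-even = $250.00 / $15.46 = 16.17 → 17 months.

17 months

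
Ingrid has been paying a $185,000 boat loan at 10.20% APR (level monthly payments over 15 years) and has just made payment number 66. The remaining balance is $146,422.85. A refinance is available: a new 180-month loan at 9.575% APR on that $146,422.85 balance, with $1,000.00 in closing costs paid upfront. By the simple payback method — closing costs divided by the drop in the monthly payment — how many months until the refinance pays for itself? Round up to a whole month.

Current payment = 185,000 × 10.2%/12 / (1 − (1+0.0085000)^−180) = $2,010.72.
Refinanced payment = 146,422.85 × 0.0079792 / (1 − (1+0.0079792)^−180) = $1,535.62.
Monthly savings = $2,010.72 − $1,535.62 = $475.10.
Break-even = $1,000.00 / $475.10 = 2.10 → 3 months.

3 months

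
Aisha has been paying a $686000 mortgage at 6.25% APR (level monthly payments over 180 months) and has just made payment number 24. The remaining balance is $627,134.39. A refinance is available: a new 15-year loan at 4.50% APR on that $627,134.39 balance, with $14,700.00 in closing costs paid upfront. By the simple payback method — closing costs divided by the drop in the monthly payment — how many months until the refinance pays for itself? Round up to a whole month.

14 months

Current payment = 686,000 × 6.25%/12 / (1 − (1+0.0052083)^−180) = $5,881.92.
Refinanced payment = 627,134.39 × 0.0037500 / (1 − (1+0.0037500)^−180) = $4,797.54.
Monthly savings = $5,881.92 − $4,797.54 = $1,084.38.
Break-even = $14,700.00 / $1,084.38 = 13.56 → 14 months.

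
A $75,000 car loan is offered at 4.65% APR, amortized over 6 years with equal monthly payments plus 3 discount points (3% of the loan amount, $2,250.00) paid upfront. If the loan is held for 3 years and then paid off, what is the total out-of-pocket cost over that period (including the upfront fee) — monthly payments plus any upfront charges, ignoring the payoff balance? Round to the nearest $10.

At 4.65% the monthly rate is 0.0038750, so the payment is 75,000 × 0.0038750 / (1 − 1.0038750^−72) = $1,195.73.
Total outlay = 36 × $1,195.73 + $2,250.00 = $45,296.28.

$45,300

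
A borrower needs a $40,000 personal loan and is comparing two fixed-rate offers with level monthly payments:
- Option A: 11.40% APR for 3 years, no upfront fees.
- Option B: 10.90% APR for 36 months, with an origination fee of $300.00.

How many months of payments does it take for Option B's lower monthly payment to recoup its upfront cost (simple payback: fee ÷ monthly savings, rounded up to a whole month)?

Option A: monthly rate = 11.4%/12 = 0.0095000; payment = 40,000 × 0.0095000 / (1 − (1+0.0095000)^−36) = $1,317.14.
Option B: at 10.90% the monthly rate is 0.0090833, so the payment is 40,000 × 0.0090833 / (1 − 1.0090833^−36) = $1,307.66.
Monthly savings = $1,317.14 − $1,307.66 = $9.48.
Break-even = $300.00 / $9.48 = 31.65 → 32 months.

32 months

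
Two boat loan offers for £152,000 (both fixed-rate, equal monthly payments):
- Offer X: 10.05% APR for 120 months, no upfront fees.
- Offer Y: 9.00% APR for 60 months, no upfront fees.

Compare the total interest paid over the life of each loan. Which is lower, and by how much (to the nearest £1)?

Offer Y by £52,232

Offer X: at 10.05% the monthly rate is 0.0083750, so the payment is 152,000 × 0.0083750 / (1 − 1.0083750^−120) = £2,012.90.
Total interest on Offer X = 120 × £2,012.90 − £152,000 = £89,548.00.
Offer Y: monthly rate = 9%/12 = 0.0075000; payment = 152,000 × 0.0075000 / (1 − (1+0.0075000)^−60) = £3,155.27.
Total interest on Offer Y = 60 × £3,155.27 − £152,000 = £37,316.20.
Offer Y is lower by £52,231.80.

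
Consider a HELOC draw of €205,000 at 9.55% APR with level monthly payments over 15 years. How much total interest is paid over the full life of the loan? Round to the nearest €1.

Monthly rate = 9.55%/12 = 0.0079583; payment = 205,000 × 0.0079583 / (1 − (1+0.0079583)^−180) = €2,146.85.
Total paid = 180 × €2,146.85 = €386,433.00; interest = €386,433.00 − €205,000 = €181,433.00.

€181,433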